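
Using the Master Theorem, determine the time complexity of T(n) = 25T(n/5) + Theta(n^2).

Master Theorem for T(n) = 25T(n/5) + O(n^2):

a = 25, b = 5, c = 2
log_b(a) = log_5(25) = 2.0000

Case 2: c = 2 = log_5(25) = 2.0000
T(n) = O(n^2 log n) = O(n^2 log n)

For T(n) = 25T(n/5) + O(n^2): log_5(25) = 2.0000. This is Case 2 of the Master Theorem (c = log_b(a), equal work at all levels), giving O(n^2 log n).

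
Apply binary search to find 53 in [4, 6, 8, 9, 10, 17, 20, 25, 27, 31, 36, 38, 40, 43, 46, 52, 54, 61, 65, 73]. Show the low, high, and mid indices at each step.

Binary search for 53 in [4, 6, 8, 9, 10, 17, 20, 25, 27, 31, 36, 38, 40, 43, 46, 52, 54, 61, 65, 73]:

lo=0, hi=19, mid=9, arr[mid]=31 -> 31 < 53, search right half
lo=10, hi=19, mid=14, arr[mid]=46 -> 46 < 53, search right half
lo=15, hi=19, mid=17, arr[mid]=61 -> 61 > 53, search left half
lo=15, hi=16, mid=15, arr[mid]=52 -> 52 < 53, search right half
lo=16, hi=16, mid=16, arr[mid]=54 -> 54 > 53, search left half
lo=16 > hi=15, target 53 not found

Binary search determines that 53 is not in the array after 5 comparisons. The search space was exhausted without finding the target.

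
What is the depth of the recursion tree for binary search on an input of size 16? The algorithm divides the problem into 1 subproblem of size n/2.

For divide and conquer with division factor 2:

Problem sizes at each level:
Level 0: 16
Level 1: 8
Level 2: 4
Level 3: 2
Level 4: 1

The root is level 0 and the size-1 base case is level 4 (the tree spans levels 0 through 4, i.e. 5 levels counting the root), so the depth is the number of divisions: log_2(16) = 4

The recursion tree depth is log_2(16) = 4. At each level, the problem size is divided by 2, so it takes 4 divisions to reduce to a base case of size 1. The algorithm makes 1 recursive call at each level.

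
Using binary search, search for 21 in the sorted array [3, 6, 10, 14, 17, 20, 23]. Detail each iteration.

Binary search for 21 in [3, 6, 10, 14, 17, 20, 23]:

lo=0, hi=6, mid=3, arr[mid]=14 -> 14 < 21, search right half
lo=4, hi=6, mid=5, arr[mid]=20 -> 20 < 21, search right half
lo=6, hi=6, mid=6, arr[mid]=23 -> 23 > 21, search left half
lo=6 > hi=5, target 21 not found

Binary search determines that 21 is not in the array after 3 comparisons. The search space was exhausted without finding the target.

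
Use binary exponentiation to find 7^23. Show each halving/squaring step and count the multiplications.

Computing 7^23 by squaring (build up from 7^1; each line after the first costs one multiplication):

7^1 = 7
7^2 = (7^1)^2 = 7^2 = 49
7^4 = (7^2)^2 = 49^2 = 2401
7^5 = 7 * 7^4 = 7 * 2401 = 16807
7^10 = (7^5)^2 = 16807^2 = 282475249
7^11 = 7 * 7^10 = 7 * 282475249 = 1977326743
7^22 = (7^11)^2 = 1977326743^2 = 3909821048582988049
7^23 = 7 * 7^22 = 7 * 3909821048582988049 = 27368747340080916343

Result: 27368747340080916343
Multiplications needed: 7 (7 lines after 7^1)

7^23 = 27368747340080916343. Using exponentiation by squaring, this requires 7 multiplications. The key idea: if the exponent is even, square the half-power; if odd, multiply by the base once.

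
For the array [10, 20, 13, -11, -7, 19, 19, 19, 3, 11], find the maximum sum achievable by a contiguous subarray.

Using Kadane's algorithm on [10, 20, 13, -11, -7, 19, 19, 19, 3, 11]:

Scanning through the array:
Position 1 (value 20): max_ending_here = 30, max_so_far = 30
Position 2 (value 13): max_ending_here = 43, max_so_far = 43
Position 3 (value -11): max_ending_here = 32, max_so_far = 43
Position 4 (value -7): max_ending_here = 25, max_so_far = 43
Position 5 (value 19): max_ending_here = 44, max_so_far = 44
Position 6 (value 19): max_ending_here = 63, max_so_far = 63
Position 7 (value 19): max_ending_here = 82, max_so_far = 82
Position 8 (value 3): max_ending_here = 85, max_so_far = 85
Position 9 (value 11): max_ending_here = 96, max_so_far = 96

Maximum subarray: [10, 20, 13, -11, -7, 19, 19, 19, 3, 11]
Maximum sum: 96

The maximum subarray is [10, 20, 13, -11, -7, 19, 19, 19, 3, 11] with sum 96. This subarray runs from index 0 to index 9.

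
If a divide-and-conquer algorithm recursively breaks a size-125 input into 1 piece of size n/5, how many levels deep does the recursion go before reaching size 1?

For divide and conquer with division factor 5:

Problem sizes at each level:
Level 0: 125
Level 1: 25
Level 2: 5
Level 3: 1

The root is level 0 and the size-1 base case is level 3 (the tree spans levels 0 through 3, i.e. 4 levels counting the root), so the depth is the number of divisions: log_5(125) = 3

The recursion tree depth is log_5(125) = 3. At each level, the problem size is divided by 5, so it takes 3 divisions to reduce to a base case of size 1. The algorithm makes 1 recursive call at each level.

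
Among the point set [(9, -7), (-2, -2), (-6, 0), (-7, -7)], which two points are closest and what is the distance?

Computing all pairwise distances among 4 points:

d((9, -7), (-2, -2)) = 12.083
d((9, -7), (-6, 0)) = 16.5529
d((9, -7), (-7, -7)) = 16.0
d((-2, -2), (-6, 0)) = 4.4721 <-- minimum
d((-2, -2), (-7, -7)) = 7.0711
d((-6, 0), (-7, -7)) = 7.0711

Closest pair: (-2, -2) and (-6, 0) with distance 4.4721

The closest pair is (-2, -2) and (-6, 0) with Euclidean distance 4.4721. For 4 points, brute-force pairwise comparison is shown above. For large n, the divide-and-conquer algorithm (sort by x, recurse on halves, check the dividing strip) achieves O(n log n).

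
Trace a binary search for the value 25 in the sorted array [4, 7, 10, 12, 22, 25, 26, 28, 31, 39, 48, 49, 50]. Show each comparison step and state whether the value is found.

Binary search for 25 in [4, 7, 10, 12, 22, 25, 26, 28, 31, 39, 48, 49, 50]:

lo=0, hi=12, mid=6, arr[mid]=26 -> 26 > 25, search left half
lo=0, hi=5, mid=2, arr[mid]=10 -> 10 < 25, search right half
lo=3, hi=5, mid=4, arr[mid]=22 -> 22 < 25, search right half
lo=5, hi=5, mid=5, arr[mid]=25 -> Found target at index 5!

Binary search finds 25 at index 5 after 4 comparisons. The search repeatedly halves the search space by comparing with the middle element.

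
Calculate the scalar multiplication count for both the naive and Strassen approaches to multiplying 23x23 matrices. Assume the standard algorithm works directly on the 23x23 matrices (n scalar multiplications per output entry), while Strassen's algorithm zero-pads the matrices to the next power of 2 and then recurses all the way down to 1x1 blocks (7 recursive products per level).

Matrix multiplication for 23x23 matrices:

Strassen's algorithm requires power-of-2 dimensions. Pad 23x23 to 32x32 (next power of 2).

Standard algorithm: 23^3 = 12167 multiplications
Strassen's algorithm: 7^(log2(32)) = 7^5 = 16807 multiplications
Difference: 12167 - 16807 = -4640 (Strassen uses MORE here due to padding overhead — for small or just-over-power-of-2 n, padding can outweigh the per-level savings)

Standard: 12167 multiplications (23^3). Strassen: 16807 multiplications (7^5, after padding to 32x32). Strassen reduces 8 recursive multiplications to 7 at each level.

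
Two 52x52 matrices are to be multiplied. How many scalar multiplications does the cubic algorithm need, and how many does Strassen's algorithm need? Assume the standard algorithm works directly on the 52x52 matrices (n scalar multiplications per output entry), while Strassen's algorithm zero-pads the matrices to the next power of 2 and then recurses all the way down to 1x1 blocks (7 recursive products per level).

Matrix multiplication for 52x52 matrices:

Strassen's algorithm requires power-of-2 dimensions. Pad 52x52 to 64x64 (next power of 2).

Standard algorithm: 52^3 = 140608 multiplications
Strassen's algorithm: 7^(log2(64)) = 7^6 = 117649 multiplications
Savings: 140608 - 117649 = 22959 multiplications

Standard: 140608 multiplications (52^3). Strassen: 117649 multiplications (7^6, after padding to 64x64). Strassen reduces 8 recursive multiplications to 7 at each level.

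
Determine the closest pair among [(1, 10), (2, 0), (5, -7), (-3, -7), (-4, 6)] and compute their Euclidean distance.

Computing all pairwise distances among 5 points:

d((1, 10), (2, 0)) = 10.0499
d((1, 10), (5, -7)) = 17.4642
d((1, 10), (-3, -7)) = 17.4642
d((1, 10), (-4, 6)) = 6.4031 <-- minimum
d((2, 0), (5, -7)) = 7.6158
d((2, 0), (-3, -7)) = 8.6023
d((2, 0), (-4, 6)) = 8.4853
d((5, -7), (-3, -7)) = 8.0
d((5, -7), (-4, 6)) = 15.8114
d((-3, -7), (-4, 6)) = 13.0384

Closest pair: (1, 10) and (-4, 6) with distance 6.4031

The closest pair is (1, 10) and (-4, 6) with Euclidean distance 6.4031. For 5 points, brute-force pairwise comparison is shown above. For large n, the divide-and-conquer algorithm (sort by x, recurse on halves, check the dividing strip) achieves O(n log n).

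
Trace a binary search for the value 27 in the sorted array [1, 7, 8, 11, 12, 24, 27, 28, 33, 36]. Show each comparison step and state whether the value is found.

Binary search for 27 in [1, 7, 8, 11, 12, 24, 27, 28, 33, 36]:

lo=0, hi=9, mid=4, arr[mid]=12 -> 12 < 27, search right half
lo=5, hi=9, mid=7, arr[mid]=28 -> 28 > 27, search left half
lo=5, hi=6, mid=5, arr[mid]=24 -> 24 < 27, search right half
lo=6, hi=6, mid=6, arr[mid]=27 -> Found target at index 6!

Binary search finds 27 at index 6 after 4 comparisons. The search repeatedly halves the search space by comparing with the middle element.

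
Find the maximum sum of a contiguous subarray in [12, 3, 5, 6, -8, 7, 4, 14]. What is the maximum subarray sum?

Using Kadane's algorithm on [12, 3, 5, 6, -8, 7, 4, 14]:

Scanning through the array:
Position 1 (value 3): max_ending_here = 15, max_so_far = 15
Position 2 (value 5): max_ending_here = 20, max_so_far = 20
Position 3 (value 6): max_ending_here = 26, max_so_far = 26
Position 4 (value -8): max_ending_here = 18, max_so_far = 26
Position 5 (value 7): max_ending_here = 25, max_so_far = 26
Position 6 (value 4): max_ending_here = 29, max_so_far = 29
Position 7 (value 14): max_ending_here = 43, max_so_far = 43

Maximum subarray: [12, 3, 5, 6, -8, 7, 4, 14]
Maximum sum: 43

The maximum subarray is [12, 3, 5, 6, -8, 7, 4, 14] with sum 43. This subarray runs from index 0 to index 7.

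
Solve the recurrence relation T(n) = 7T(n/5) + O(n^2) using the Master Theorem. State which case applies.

Master Theorem for T(n) = 7T(n/5) + O(n^2):

a = 7, b = 5, c = 2
log_b(a) = log_5(7) = 1.2091

Case 3: c = 2 > log_5(7) = 1.2091
T(n) = O(n^2) = O(n^2)

For T(n) = 7T(n/5) + O(n^2): log_5(7) = 1.2091. This is Case 3 of the Master Theorem (c > log_b(a), work dominated by root), giving O(n^2).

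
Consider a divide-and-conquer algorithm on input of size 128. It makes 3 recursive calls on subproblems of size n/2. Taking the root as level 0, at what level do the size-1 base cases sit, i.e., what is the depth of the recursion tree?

For divide and conquer with division factor 2:

Problem sizes at each level:
Level 0: 128
Level 1: 64
Level 2: 32
Level 3: 16
Level 4: 8
Level 5: 4
Level 6: 2
Level 7: 1

The root is level 0 and the size-1 base case is level 7 (the tree spans levels 0 through 7, i.e. 8 levels counting the root), so the depth is the number of divisions: log_2(128) = 7

The recursion tree depth is log_2(128) = 7. At each level, the problem size is divided by 2, so it takes 7 divisions to reduce to a base case of size 1. The algorithm makes 3 recursive calls at each level.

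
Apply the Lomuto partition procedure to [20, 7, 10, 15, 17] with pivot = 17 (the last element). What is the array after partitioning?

Lomuto partition with pivot = 17:

Initial array: [20, 7, 10, 15, 17]

arr[0]=20 > 17: no swap
arr[1]=7 <= 17: swap with position 0, array becomes [7, 20, 10, 15, 17]
arr[2]=10 <= 17: swap with position 1, array becomes [7, 10, 20, 15, 17]
arr[3]=15 <= 17: swap with position 2, array becomes [7, 10, 15, 20, 17]

Place pivot at position 3: [7, 10, 15, 17, 20]
Pivot position: 3

After partitioning with pivot 17, the array becomes [7, 10, 15, 17, 20]. The pivot is placed at index 3. All elements to the left of the pivot are <= 17, and all elements to the right are > 17.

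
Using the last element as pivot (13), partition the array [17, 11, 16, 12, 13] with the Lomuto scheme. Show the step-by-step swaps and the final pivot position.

Lomuto partition with pivot = 13:

Initial array: [17, 11, 16, 12, 13]

arr[0]=17 > 13: no swap
arr[1]=11 <= 13: swap with position 0, array becomes [11, 17, 16, 12, 13]
arr[2]=16 > 13: no swap
arr[3]=12 <= 13: swap with position 1, array becomes [11, 12, 16, 17, 13]

Place pivot at position 2: [11, 12, 13, 17, 16]
Pivot position: 2

After partitioning with pivot 13, the array becomes [11, 12, 13, 17, 16]. The pivot is placed at index 2. All elements to the left of the pivot are <= 13, and all elements to the right are > 13.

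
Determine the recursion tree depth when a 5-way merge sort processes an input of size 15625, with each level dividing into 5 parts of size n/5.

For divide and conquer with division factor 5:

Problem sizes at each level:
Level 0: 15625
Level 1: 3125
Level 2: 625
Level 3: 125
Level 4: 25
Level 5: 5
Level 6: 1

The root is level 0 and the size-1 base case is level 6 (the tree spans levels 0 through 6, i.e. 7 levels counting the root), so the depth is the number of divisions: log_5(15625) = 6

The recursion tree depth is log_5(15625) = 6. At each level, the problem size is divided by 5, so it takes 6 divisions to reduce to a base case of size 1. The algorithm makes 5 recursive calls at each level.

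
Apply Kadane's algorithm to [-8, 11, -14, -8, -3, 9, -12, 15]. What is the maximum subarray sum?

Using Kadane's algorithm on [-8, 11, -14, -8, -3, 9, -12, 15]:

Scanning through the array:
Position 1 (value 11): max_ending_here = 11, max_so_far = 11
Position 2 (value -14): max_ending_here = -3, max_so_far = 11
Position 3 (value -8): max_ending_here = -8, max_so_far = 11
Position 4 (value -3): max_ending_here = -3, max_so_far = 11
Position 5 (value 9): max_ending_here = 9, max_so_far = 11
Position 6 (value -12): max_ending_here = -3, max_so_far = 11
Position 7 (value 15): max_ending_here = 15, max_so_far = 15

Maximum subarray: [15]
Maximum sum: 15

The maximum subarray is [15] with sum 15. This subarray runs from index 7 to index 7.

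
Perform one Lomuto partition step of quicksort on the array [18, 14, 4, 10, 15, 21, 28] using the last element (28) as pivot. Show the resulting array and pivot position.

Lomuto partition with pivot = 28:

Initial array: [18, 14, 4, 10, 15, 21, 28]

arr[0]=18 <= 28: swap with position 0, array becomes [18, 14, 4, 10, 15, 21, 28]
arr[1]=14 <= 28: swap with position 1, array becomes [18, 14, 4, 10, 15, 21, 28]
arr[2]=4 <= 28: swap with position 2, array becomes [18, 14, 4, 10, 15, 21, 28]
arr[3]=10 <= 28: swap with position 3, array becomes [18, 14, 4, 10, 15, 21, 28]
arr[4]=15 <= 28: swap with position 4, array becomes [18, 14, 4, 10, 15, 21, 28]
arr[5]=21 <= 28: swap with position 5, array becomes [18, 14, 4, 10, 15, 21, 28]

Place pivot at position 6: [18, 14, 4, 10, 15, 21, 28]
Pivot position: 6

After partitioning with pivot 28, the array becomes [18, 14, 4, 10, 15, 21, 28]. The pivot is placed at index 6. All elements to the left of the pivot are <= 28, and all elements to the right are > 28.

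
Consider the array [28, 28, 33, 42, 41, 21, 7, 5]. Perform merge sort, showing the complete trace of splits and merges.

Merge sort trace:

Split: [28, 28, 33, 42, 41, 21, 7, 5] -> [28, 28, 33, 42] and [41, 21, 7, 5]
  Split: [28, 28, 33, 42] -> [28, 28] and [33, 42]
    Split: [28, 28] -> [28] and [28]
    Merge: [28] + [28] -> [28, 28]
    Split: [33, 42] -> [33] and [42]
    Merge: [33] + [42] -> [33, 42]
  Merge: [28, 28] + [33, 42] -> [28, 28, 33, 42]
  Split: [41, 21, 7, 5] -> [41, 21] and [7, 5]
    Split: [41, 21] -> [41] and [21]
    Merge: [41] + [21] -> [21, 41]
    Split: [7, 5] -> [7] and [5]
    Merge: [7] + [5] -> [5, 7]
  Merge: [21, 41] + [5, 7] -> [5, 7, 21, 41]
Merge: [28, 28, 33, 42] + [5, 7, 21, 41] -> [5, 7, 21, 28, 28, 33, 41, 42]

Final sorted array: [5, 7, 21, 28, 28, 33, 41, 42]

The merge sort proceeds by recursively splitting the array and merging sorted halves.
After all merges, the sorted array is [5, 7, 21, 28, 28, 33, 41, 42].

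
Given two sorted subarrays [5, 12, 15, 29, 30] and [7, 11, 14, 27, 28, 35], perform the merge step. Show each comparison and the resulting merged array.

Merging process:

Compare 5 vs 7: take 5 from left. Merged: [5]
Compare 12 vs 7: take 7 from right. Merged: [5, 7]
Compare 12 vs 11: take 11 from right. Merged: [5, 7, 11]
Compare 12 vs 14: take 12 from left. Merged: [5, 7, 11, 12]
Compare 15 vs 14: take 14 from right. Merged: [5, 7, 11, 12, 14]
Compare 15 vs 27: take 15 from left. Merged: [5, 7, 11, 12, 14, 15]
Compare 29 vs 27: take 27 from right. Merged: [5, 7, 11, 12, 14, 15, 27]
Compare 29 vs 28: take 28 from right. Merged: [5, 7, 11, 12, 14, 15, 27, 28]
Compare 29 vs 35: take 29 from left. Merged: [5, 7, 11, 12, 14, 15, 27, 28, 29]
Compare 30 vs 35: take 30 from left. Merged: [5, 7, 11, 12, 14, 15, 27, 28, 29, 30]
Append remaining from right: [35]. Merged: [5, 7, 11, 12, 14, 15, 27, 28, 29, 30, 35]

Final merged array: [5, 7, 11, 12, 14, 15, 27, 28, 29, 30, 35]
Total comparisons: 10

The merged array is [5, 7, 11, 12, 14, 15, 27, 28, 29, 30, 35], requiring 10 comparisons. The merge step runs in O(n) time where n is the total number of elements.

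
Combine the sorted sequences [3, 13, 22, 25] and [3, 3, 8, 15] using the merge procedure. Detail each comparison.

Merging process:

Compare 3 vs 3: take 3 from left. Merged: [3]
Compare 13 vs 3: take 3 from right. Merged: [3, 3]
Compare 13 vs 3: take 3 from right. Merged: [3, 3, 3]
Compare 13 vs 8: take 8 from right. Merged: [3, 3, 3, 8]
Compare 13 vs 15: take 13 from left. Merged: [3, 3, 3, 8, 13]
Compare 22 vs 15: take 15 from right. Merged: [3, 3, 3, 8, 13, 15]
Append remaining from left: [22, 25]. Merged: [3, 3, 3, 8, 13, 15, 22, 25]

Final merged array: [3, 3, 3, 8, 13, 15, 22, 25]
Total comparisons: 6

The merged array is [3, 3, 3, 8, 13, 15, 22, 25], requiring 6 comparisons. The merge step runs in O(n) time where n is the total number of elements.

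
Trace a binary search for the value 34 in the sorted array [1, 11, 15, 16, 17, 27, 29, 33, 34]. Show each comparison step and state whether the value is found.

Binary search for 34 in [1, 11, 15, 16, 17, 27, 29, 33, 34]:

lo=0, hi=8, mid=4, arr[mid]=17 -> 17 < 34, search right half
lo=5, hi=8, mid=6, arr[mid]=29 -> 29 < 34, search right half
lo=7, hi=8, mid=7, arr[mid]=33 -> 33 < 34, search right half
lo=8, hi=8, mid=8, arr[mid]=34 -> Found target at index 8!

Binary search finds 34 at index 8 after 4 comparisons. The search repeatedly halves the search space by comparing with the middle element.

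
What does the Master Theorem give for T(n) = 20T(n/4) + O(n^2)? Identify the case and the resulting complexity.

Master Theorem for T(n) = 20T(n/4) + O(n^2):

a = 20, b = 4, c = 2
log_b(a) = log_4(20) = 2.1610

Case 1: c = 2 < log_4(20) = 2.1610
T(n) = O(n^(log_4 20))

For T(n) = 20T(n/4) + O(n^2): log_4(20) = 2.1610. This is Case 1 of the Master Theorem (c < log_b(a), work dominated by leaves), giving O(n^(log_4 20)).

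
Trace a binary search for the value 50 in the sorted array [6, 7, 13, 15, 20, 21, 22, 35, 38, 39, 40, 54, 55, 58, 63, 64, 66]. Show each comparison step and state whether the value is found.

Binary search for 50 in [6, 7, 13, 15, 20, 21, 22, 35, 38, 39, 40, 54, 55, 58, 63, 64, 66]:

lo=0, hi=16, mid=8, arr[mid]=38 -> 38 < 50, search right half
lo=9, hi=16, mid=12, arr[mid]=55 -> 55 > 50, search left half
lo=9, hi=11, mid=10, arr[mid]=40 -> 40 < 50, search right half
lo=11, hi=11, mid=11, arr[mid]=54 -> 54 > 50, search left half
lo=11 > hi=10, target 50 not found

Binary search determines that 50 is not in the array after 4 comparisons. The search space was exhausted without finding the target.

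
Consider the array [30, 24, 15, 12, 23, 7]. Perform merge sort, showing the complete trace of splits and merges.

Merge sort trace:

Split: [30, 24, 15, 12, 23, 7] -> [30, 24, 15] and [12, 23, 7]
  Split: [30, 24, 15] -> [30] and [24, 15]
    Split: [24, 15] -> [24] and [15]
    Merge: [24] + [15] -> [15, 24]
  Merge: [30] + [15, 24] -> [15, 24, 30]
  Split: [12, 23, 7] -> [12] and [23, 7]
    Split: [23, 7] -> [23] and [7]
    Merge: [23] + [7] -> [7, 23]
  Merge: [12] + [7, 23] -> [7, 12, 23]
Merge: [15, 24, 30] + [7, 12, 23] -> [7, 12, 15, 23, 24, 30]

Final sorted array: [7, 12, 15, 23, 24, 30]

The merge sort proceeds by recursively splitting the array and merging sorted halves.
After all merges, the sorted array is [7, 12, 15, 23, 24, 30].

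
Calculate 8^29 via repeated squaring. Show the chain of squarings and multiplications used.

Computing 8^29 by squaring (build up from 8^1; each line after the first costs one multiplication):

8^1 = 8
8^2 = (8^1)^2 = 8^2 = 64
8^3 = 8 * 8^2 = 8 * 64 = 512
8^6 = (8^3)^2 = 512^2 = 262144
8^7 = 8 * 8^6 = 8 * 262144 = 2097152
8^14 = (8^7)^2 = 2097152^2 = 4398046511104
8^28 = (8^14)^2 = 4398046511104^2 = 19342813113834066795298816
8^29 = 8 * 8^28 = 8 * 19342813113834066795298816 = 154742504910672534362390528

Result: 154742504910672534362390528
Multiplications needed: 7 (7 lines after 8^1)

8^29 = 154742504910672534362390528. Using exponentiation by squaring, this requires 7 multiplications. The key idea: if the exponent is even, square the half-power; if odd, multiply by the base once.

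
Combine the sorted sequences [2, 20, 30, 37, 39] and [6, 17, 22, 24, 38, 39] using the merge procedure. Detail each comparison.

Merging process:

Compare 2 vs 6: take 2 from left. Merged: [2]
Compare 20 vs 6: take 6 from right. Merged: [2, 6]
Compare 20 vs 17: take 17 from right. Merged: [2, 6, 17]
Compare 20 vs 22: take 20 from left. Merged: [2, 6, 17, 20]
Compare 30 vs 22: take 22 from right. Merged: [2, 6, 17, 20, 22]
Compare 30 vs 24: take 24 from right. Merged: [2, 6, 17, 20, 22, 24]
Compare 30 vs 38: take 30 from left. Merged: [2, 6, 17, 20, 22, 24, 30]
Compare 37 vs 38: take 37 from left. Merged: [2, 6, 17, 20, 22, 24, 30, 37]
Compare 39 vs 38: take 38 from right. Merged: [2, 6, 17, 20, 22, 24, 30, 37, 38]
Compare 39 vs 39: take 39 from left. Merged: [2, 6, 17, 20, 22, 24, 30, 37, 38, 39]
Append remaining from right: [39]. Merged: [2, 6, 17, 20, 22, 24, 30, 37, 38, 39, 39]

Final merged array: [2, 6, 17, 20, 22, 24, 30, 37, 38, 39, 39]
Total comparisons: 10

The merged array is [2, 6, 17, 20, 22, 24, 30, 37, 38, 39, 39], requiring 10 comparisons. The merge step runs in O(n) time where n is the total number of elements.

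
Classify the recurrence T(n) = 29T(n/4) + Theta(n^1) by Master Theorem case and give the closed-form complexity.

Master Theorem for T(n) = 29T(n/4) + O(n^1):

a = 29, b = 4, c = 1
log_b(a) = log_4(29) = 2.4290

Case 1: c = 1 < log_4(29) = 2.4290
T(n) = O(n^(log_4 29))

For T(n) = 29T(n/4) + O(n^1): log_4(29) = 2.4290. This is Case 1 of the Master Theorem (c < log_b(a), work dominated by leaves), giving O(n^(log_4 29)).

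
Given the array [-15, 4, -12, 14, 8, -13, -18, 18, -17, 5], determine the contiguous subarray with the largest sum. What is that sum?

Using Kadane's algorithm on [-15, 4, -12, 14, 8, -13, -18, 18, -17, 5]:

Scanning through the array:
Position 1 (value 4): max_ending_here = 4, max_so_far = 4
Position 2 (value -12): max_ending_here = -8, max_so_far = 4
Position 3 (value 14): max_ending_here = 14, max_so_far = 14
Position 4 (value 8): max_ending_here = 22, max_so_far = 22
Position 5 (value -13): max_ending_here = 9, max_so_far = 22
Position 6 (value -18): max_ending_here = -9, max_so_far = 22
Position 7 (value 18): max_ending_here = 18, max_so_far = 22
Position 8 (value -17): max_ending_here = 1, max_so_far = 22
Position 9 (value 5): max_ending_here = 6, max_so_far = 22

Maximum subarray: [14, 8]
Maximum sum: 22

The maximum subarray is [14, 8] with sum 22. This subarray runs from index 3 to index 4.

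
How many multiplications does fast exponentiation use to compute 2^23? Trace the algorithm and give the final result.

Computing 2^23 by squaring (build up from 2^1; each line after the first costs one multiplication):

2^1 = 2
2^2 = (2^1)^2 = 2^2 = 4
2^4 = (2^2)^2 = 4^2 = 16
2^5 = 2 * 2^4 = 2 * 16 = 32
2^10 = (2^5)^2 = 32^2 = 1024
2^11 = 2 * 2^10 = 2 * 1024 = 2048
2^22 = (2^11)^2 = 2048^2 = 4194304
2^23 = 2 * 2^22 = 2 * 4194304 = 8388608

Result: 8388608
Multiplications needed: 7 (7 lines after 2^1)

2^23 = 8388608. Using exponentiation by squaring, this requires 7 multiplications. The key idea: if the exponent is even, square the half-power; if odd, multiply by the base once.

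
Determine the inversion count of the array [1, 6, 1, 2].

Finding inversions in [1, 6, 1, 2]:

(1, 2): arr[1]=6 > arr[2]=1
(1, 3): arr[1]=6 > arr[3]=2

Total inversions: 2

The array has 2 inversion(s): (1,2), (1,3). Each pair (i,j) satisfies i < j and arr[i] > arr[j].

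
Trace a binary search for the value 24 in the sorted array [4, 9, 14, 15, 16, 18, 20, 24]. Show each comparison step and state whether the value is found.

Binary search for 24 in [4, 9, 14, 15, 16, 18, 20, 24]:

lo=0, hi=7, mid=3, arr[mid]=15 -> 15 < 24, search right half
lo=4, hi=7, mid=5, arr[mid]=18 -> 18 < 24, search right half
lo=6, hi=7, mid=6, arr[mid]=20 -> 20 < 24, search right half
lo=7, hi=7, mid=7, arr[mid]=24 -> Found target at index 7!

Binary search finds 24 at index 7 after 4 comparisons. The search repeatedly halves the search space by comparing with the middle element.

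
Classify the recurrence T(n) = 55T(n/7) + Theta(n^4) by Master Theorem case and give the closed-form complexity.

Master Theorem for T(n) = 55T(n/7) + O(n^4):

a = 55, b = 7, c = 4
log_b(a) = log_7(55) = 2.0594

Case 3: c = 4 > log_7(55) = 2.0594
T(n) = O(n^4) = O(n^4)

For T(n) = 55T(n/7) + O(n^4): log_7(55) = 2.0594. This is Case 3 of the Master Theorem (c > log_b(a), work dominated by root), giving O(n^4).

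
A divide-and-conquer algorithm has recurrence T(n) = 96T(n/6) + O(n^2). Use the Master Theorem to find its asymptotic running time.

Master Theorem for T(n) = 96T(n/6) + O(n^2):

a = 96, b = 6, c = 2
log_b(a) = log_6(96) = 2.5474

Case 1: c = 2 < log_6(96) = 2.5474
T(n) = O(n^(log_6 96))

For T(n) = 96T(n/6) + O(n^2): log_6(96) = 2.5474. This is Case 1 of the Master Theorem (c < log_b(a), work dominated by leaves), giving O(n^(log_6 96)).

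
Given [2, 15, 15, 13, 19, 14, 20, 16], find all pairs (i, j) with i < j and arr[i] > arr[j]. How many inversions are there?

Finding inversions in [2, 15, 15, 13, 19, 14, 20, 16]:

(1, 3): arr[1]=15 > arr[3]=13
(1, 5): arr[1]=15 > arr[5]=14
(2, 3): arr[2]=15 > arr[3]=13
(2, 5): arr[2]=15 > arr[5]=14
(4, 5): arr[4]=19 > arr[5]=14
(4, 7): arr[4]=19 > arr[7]=16
(6, 7): arr[6]=20 > arr[7]=16

Total inversions: 7

The array has 7 inversion(s): (1,3), (1,5), (2,3), (2,5), (4,5), (4,7), (6,7). Each pair (i,j) satisfies i < j and arr[i] > arr[j].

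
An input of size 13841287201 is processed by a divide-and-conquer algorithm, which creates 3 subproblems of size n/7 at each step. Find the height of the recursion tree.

For divide and conquer with division factor 7:

Problem sizes at each level:
Level 0: 13841287201
Level 1: 1977326743
Level 2: 282475249
Level 3: 40353607
Level 4: 5764801
Level 5: 823543
Level 6: 117649
Level 7: 16807
Level 8: 2401
Level 9: 343
Level 10: 49
Level 11: 7
Level 12: 1

The root is level 0 and the size-1 base case is level 12 (the tree spans levels 0 through 12, i.e. 13 levels counting the root), so the depth is the number of divisions: log_7(13841287201) = 12

The recursion tree depth is log_7(13841287201) = 12. At each level, the problem size is divided by 7, so it takes 12 divisions to reduce to a base case of size 1. The algorithm makes 3 recursive calls at each level.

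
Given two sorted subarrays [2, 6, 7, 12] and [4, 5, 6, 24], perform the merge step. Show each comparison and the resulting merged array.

Merging process:

Compare 2 vs 4: take 2 from left. Merged: [2]
Compare 6 vs 4: take 4 from right. Merged: [2, 4]
Compare 6 vs 5: take 5 from right. Merged: [2, 4, 5]
Compare 6 vs 6: take 6 from left. Merged: [2, 4, 5, 6]
Compare 7 vs 6: take 6 from right. Merged: [2, 4, 5, 6, 6]
Compare 7 vs 24: take 7 from left. Merged: [2, 4, 5, 6, 6, 7]
Compare 12 vs 24: take 12 from left. Merged: [2, 4, 5, 6, 6, 7, 12]
Append remaining from right: [24]. Merged: [2, 4, 5, 6, 6, 7, 12, 24]

Final merged array: [2, 4, 5, 6, 6, 7, 12, 24]
Total comparisons: 7

The merged array is [2, 4, 5, 6, 6, 7, 12, 24], requiring 7 comparisons. The merge step runs in O(n) time where n is the total number of elements.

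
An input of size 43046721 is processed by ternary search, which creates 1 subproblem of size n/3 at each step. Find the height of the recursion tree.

For divide and conquer with division factor 3:

Problem sizes at each level:
Level 0: 43046721
Level 1: 14348907
Level 2: 4782969
Level 3: 1594323
Level 4: 531441
Level 5: 177147
Level 6: 59049
Level 7: 19683
Level 8: 6561
Level 9: 2187
Level 10: 729
Level 11: 243
Level 12: 81
Level 13: 27
Level 14: 9
Level 15: 3
Level 16: 1

The root is level 0 and the size-1 base case is level 16 (the tree spans levels 0 through 16, i.e. 17 levels counting the root), so the depth is the number of divisions: log_3(43046721) = 16

The recursion tree depth is log_3(43046721) = 16. At each level, the problem size is divided by 3, so it takes 16 divisions to reduce to a base case of size 1. The algorithm makes 1 recursive call at each level.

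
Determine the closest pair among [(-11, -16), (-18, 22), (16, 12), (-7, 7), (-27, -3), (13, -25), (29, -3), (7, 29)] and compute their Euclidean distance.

Computing all pairwise distances among 8 points:

d((-11, -16), (-18, 22)) = 38.6394
d((-11, -16), (16, 12)) = 38.8973
d((-11, -16), (-7, 7)) = 23.3452
d((-11, -16), (-27, -3)) = 20.6155
d((-11, -16), (13, -25)) = 25.632
d((-11, -16), (29, -3)) = 42.0595
d((-11, -16), (7, 29)) = 48.4665
d((-18, 22), (16, 12)) = 35.4401
d((-18, 22), (-7, 7)) = 18.6011 <-- minimum
d((-18, 22), (-27, -3)) = 26.5707
d((-18, 22), (13, -25)) = 56.3028
d((-18, 22), (29, -3)) = 53.2353
d((-18, 22), (7, 29)) = 25.9615
d((16, 12), (-7, 7)) = 23.5372
d((16, 12), (-27, -3)) = 45.5412
d((16, 12), (13, -25)) = 37.1214
d((16, 12), (29, -3)) = 19.8494
d((16, 12), (7, 29)) = 19.2354
d((-7, 7), (-27, -3)) = 22.3607
d((-7, 7), (13, -25)) = 37.7359
d((-7, 7), (29, -3)) = 37.3631
d((-7, 7), (7, 29)) = 26.0768
d((-27, -3), (13, -25)) = 45.6508
d((-27, -3), (29, -3)) = 56.0
d((-27, -3), (7, 29)) = 46.6905
d((13, -25), (29, -3)) = 27.2029
d((13, -25), (7, 29)) = 54.3323
d((29, -3), (7, 29)) = 38.833

Closest pair: (-18, 22) and (-7, 7) with distance 18.6011

The closest pair is (-18, 22) and (-7, 7) with Euclidean distance 18.6011. For 8 points, brute-force pairwise comparison is shown above. For large n, the divide-and-conquer algorithm (sort by x, recurse on halves, check the dividing strip) achieves O(n log n).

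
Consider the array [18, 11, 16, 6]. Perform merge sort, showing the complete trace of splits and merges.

Merge sort trace:

Split: [18, 11, 16, 6] -> [18, 11] and [16, 6]
  Split: [18, 11] -> [18] and [11]
  Merge: [18] + [11] -> [11, 18]
  Split: [16, 6] -> [16] and [6]
  Merge: [16] + [6] -> [6, 16]
Merge: [11, 18] + [6, 16] -> [6, 11, 16, 18]

Final sorted array: [6, 11, 16, 18]

The merge sort proceeds by recursively splitting the array and merging sorted halves.
After all merges, the sorted array is [6, 11, 16, 18].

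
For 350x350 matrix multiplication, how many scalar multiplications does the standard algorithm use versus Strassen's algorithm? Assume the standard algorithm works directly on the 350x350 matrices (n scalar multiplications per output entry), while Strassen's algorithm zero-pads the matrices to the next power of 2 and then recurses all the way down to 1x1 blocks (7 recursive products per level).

Matrix multiplication for 350x350 matrices:

Strassen's algorithm requires power-of-2 dimensions. Pad 350x350 to 512x512 (next power of 2).

Standard algorithm: 350^3 = 42875000 multiplications
Strassen's algorithm: 7^(log2(512)) = 7^9 = 40353607 multiplications
Savings: 42875000 - 40353607 = 2521393 multiplications

Standard: 42875000 multiplications (350^3). Strassen: 40353607 multiplications (7^9, after padding to 512x512). Strassen reduces 8 recursive multiplications to 7 at each level.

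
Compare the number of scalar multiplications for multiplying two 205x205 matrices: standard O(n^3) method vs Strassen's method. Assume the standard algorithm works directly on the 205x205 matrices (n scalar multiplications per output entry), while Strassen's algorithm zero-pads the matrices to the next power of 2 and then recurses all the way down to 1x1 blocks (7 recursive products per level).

Matrix multiplication for 205x205 matrices:

Strassen's algorithm requires power-of-2 dimensions. Pad 205x205 to 256x256 (next power of 2).

Standard algorithm: 205^3 = 8615125 multiplications
Strassen's algorithm: 7^(log2(256)) = 7^8 = 5764801 multiplications
Savings: 8615125 - 5764801 = 2850324 multiplications

Standard: 8615125 multiplications (205^3). Strassen: 5764801 multiplications (7^8, after padding to 256x256). Strassen reduces 8 recursive multiplications to 7 at each level.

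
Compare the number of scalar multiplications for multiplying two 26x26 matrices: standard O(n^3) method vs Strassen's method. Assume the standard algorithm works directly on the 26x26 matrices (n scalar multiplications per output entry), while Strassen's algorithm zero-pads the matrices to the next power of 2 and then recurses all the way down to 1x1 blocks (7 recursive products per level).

Matrix multiplication for 26x26 matrices:

Strassen's algorithm requires power-of-2 dimensions. Pad 26x26 to 32x32 (next power of 2).

Standard algorithm: 26^3 = 17576 multiplications
Strassen's algorithm: 7^(log2(32)) = 7^5 = 16807 multiplications
Savings: 17576 - 16807 = 769 multiplications

Standard: 17576 multiplications (26^3). Strassen: 16807 multiplications (7^5, after padding to 32x32). Strassen reduces 8 recursive multiplications to 7 at each level.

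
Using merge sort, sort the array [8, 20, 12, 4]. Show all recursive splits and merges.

Merge sort trace:

Split: [8, 20, 12, 4] -> [8, 20] and [12, 4]
  Split: [8, 20] -> [8] and [20]
  Merge: [8] + [20] -> [8, 20]
  Split: [12, 4] -> [12] and [4]
  Merge: [12] + [4] -> [4, 12]
Merge: [8, 20] + [4, 12] -> [4, 8, 12, 20]

Final sorted array: [4, 8, 12, 20]

The merge sort proceeds by recursively splitting the array and merging sorted halves.
After all merges, the sorted array is [4, 8, 12, 20].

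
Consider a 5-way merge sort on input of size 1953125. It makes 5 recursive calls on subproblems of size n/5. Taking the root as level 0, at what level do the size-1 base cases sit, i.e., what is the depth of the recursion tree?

For divide and conquer with division factor 5:

Problem sizes at each level:
Level 0: 1953125
Level 1: 390625
Level 2: 78125
Level 3: 15625
Level 4: 3125
Level 5: 625
Level 6: 125
Level 7: 25
Level 8: 5
Level 9: 1

The root is level 0 and the size-1 base case is level 9 (the tree spans levels 0 through 9, i.e. 10 levels counting the root), so the depth is the number of divisions: log_5(1953125) = 9

The recursion tree depth is log_5(1953125) = 9. At each level, the problem size is divided by 5, so it takes 9 divisions to reduce to a base case of size 1. The algorithm makes 5 recursive calls at each level.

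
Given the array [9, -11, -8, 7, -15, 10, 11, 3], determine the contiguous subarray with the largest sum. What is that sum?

Using Kadane's algorithm on [9, -11, -8, 7, -15, 10, 11, 3]:

Scanning through the array:
Position 1 (value -11): max_ending_here = -2, max_so_far = 9
Position 2 (value -8): max_ending_here = -8, max_so_far = 9
Position 3 (value 7): max_ending_here = 7, max_so_far = 9
Position 4 (value -15): max_ending_here = -8, max_so_far = 9
Position 5 (value 10): max_ending_here = 10, max_so_far = 10
Position 6 (value 11): max_ending_here = 21, max_so_far = 21
Position 7 (value 3): max_ending_here = 24, max_so_far = 24

Maximum subarray: [10, 11, 3]
Maximum sum: 24

The maximum subarray is [10, 11, 3] with sum 24. This subarray runs from index 5 to index 7.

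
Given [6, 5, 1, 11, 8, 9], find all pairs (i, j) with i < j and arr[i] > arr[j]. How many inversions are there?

Finding inversions in [6, 5, 1, 11, 8, 9]:

(0, 1): arr[0]=6 > arr[1]=5
(0, 2): arr[0]=6 > arr[2]=1
(1, 2): arr[1]=5 > arr[2]=1
(3, 4): arr[3]=11 > arr[4]=8
(3, 5): arr[3]=11 > arr[5]=9

Total inversions: 5

The array has 5 inversion(s): (0,1), (0,2), (1,2), (3,4), (3,5). Each pair (i,j) satisfies i < j and arr[i] > arr[j].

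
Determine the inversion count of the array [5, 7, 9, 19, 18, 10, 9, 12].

Finding inversions in [5, 7, 9, 19, 18, 10, 9, 12]:

(3, 4): arr[3]=19 > arr[4]=18
(3, 5): arr[3]=19 > arr[5]=10
(3, 6): arr[3]=19 > arr[6]=9
(3, 7): arr[3]=19 > arr[7]=12
(4, 5): arr[4]=18 > arr[5]=10
(4, 6): arr[4]=18 > arr[6]=9
(4, 7): arr[4]=18 > arr[7]=12
(5, 6): arr[5]=10 > arr[6]=9

Total inversions: 8

The array has 8 inversion(s): (3,4), (3,5), (3,6), (3,7), (4,5), (4,6), (4,7), (5,6). Each pair (i,j) satisfies i < j and arr[i] > arr[j].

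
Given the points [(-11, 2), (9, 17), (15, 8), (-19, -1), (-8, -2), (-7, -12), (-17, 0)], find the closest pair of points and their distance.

Computing all pairwise distances among 7 points:

d((-11, 2), (9, 17)) = 25.0
d((-11, 2), (15, 8)) = 26.6833
d((-11, 2), (-19, -1)) = 8.544
d((-11, 2), (-8, -2)) = 5.0
d((-11, 2), (-7, -12)) = 14.5602
d((-11, 2), (-17, 0)) = 6.3246
d((9, 17), (15, 8)) = 10.8167
d((9, 17), (-19, -1)) = 33.2866
d((9, 17), (-8, -2)) = 25.4951
d((9, 17), (-7, -12)) = 33.121
d((9, 17), (-17, 0)) = 31.0644
d((15, 8), (-19, -1)) = 35.171
d((15, 8), (-8, -2)) = 25.0799
d((15, 8), (-7, -12)) = 29.7321
d((15, 8), (-17, 0)) = 32.9848
d((-19, -1), (-8, -2)) = 11.0454
d((-19, -1), (-7, -12)) = 16.2788
d((-19, -1), (-17, 0)) = 2.2361 <-- minimum
d((-8, -2), (-7, -12)) = 10.0499
d((-8, -2), (-17, 0)) = 9.2195
d((-7, -12), (-17, 0)) = 15.6205

Closest pair: (-19, -1) and (-17, 0) with distance 2.2361

The closest pair is (-19, -1) and (-17, 0) with Euclidean distance 2.2361. For 7 points, brute-force pairwise comparison is shown above. For large n, the divide-and-conquer algorithm (sort by x, recurse on halves, check the dividing strip) achieves O(n log n).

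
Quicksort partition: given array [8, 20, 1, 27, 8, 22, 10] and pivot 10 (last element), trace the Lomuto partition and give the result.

Lomuto partition with pivot = 10:

Initial array: [8, 20, 1, 27, 8, 22, 10]

arr[0]=8 <= 10: swap with position 0, array becomes [8, 20, 1, 27, 8, 22, 10]
arr[1]=20 > 10: no swap
arr[2]=1 <= 10: swap with position 1, array becomes [8, 1, 20, 27, 8, 22, 10]
arr[3]=27 > 10: no swap
arr[4]=8 <= 10: swap with position 2, array becomes [8, 1, 8, 27, 20, 22, 10]
arr[5]=22 > 10: no swap

Place pivot at position 3: [8, 1, 8, 10, 20, 22, 27]
Pivot position: 3

After partitioning with pivot 10, the array becomes [8, 1, 8, 10, 20, 22, 27]. The pivot is placed at index 3. All elements to the left of the pivot are <= 10, and all elements to the right are > 10.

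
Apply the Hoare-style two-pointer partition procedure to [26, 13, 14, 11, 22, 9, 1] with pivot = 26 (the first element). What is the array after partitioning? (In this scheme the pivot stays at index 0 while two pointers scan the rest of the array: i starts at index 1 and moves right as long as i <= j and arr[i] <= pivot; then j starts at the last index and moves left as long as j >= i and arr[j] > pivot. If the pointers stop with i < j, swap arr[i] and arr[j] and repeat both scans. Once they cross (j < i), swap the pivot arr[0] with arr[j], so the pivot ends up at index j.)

Hoare-style two-pointer partition with pivot = 26:

Initial array: [26, 13, 14, 11, 22, 9, 1]

Pointers start at i = 1, j = 6.
i ends at 7, j ends at 6: the pointers have crossed (j < i), so scanning stops.

Swap pivot arr[0] with arr[6] to place pivot at position 6: [1, 13, 14, 11, 22, 9, 26]
Pivot position: 6

After partitioning with pivot 26, the array becomes [1, 13, 14, 11, 22, 9, 26]. The pivot is placed at index 6. All elements to the left of the pivot are <= 26, and all elements to the right are > 26.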